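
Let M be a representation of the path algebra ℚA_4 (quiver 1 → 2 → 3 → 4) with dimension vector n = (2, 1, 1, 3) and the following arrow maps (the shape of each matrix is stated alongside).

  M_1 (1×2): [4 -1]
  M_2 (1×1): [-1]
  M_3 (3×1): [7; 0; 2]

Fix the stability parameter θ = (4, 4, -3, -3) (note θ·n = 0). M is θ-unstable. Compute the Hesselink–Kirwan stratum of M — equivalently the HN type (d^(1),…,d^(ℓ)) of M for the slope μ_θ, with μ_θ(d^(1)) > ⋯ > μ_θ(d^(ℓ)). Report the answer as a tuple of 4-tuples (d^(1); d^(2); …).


Interval decomposition of M: I[1,1], I[1,4], I[4,4]^2.
HN type (ℓ=3): μ^(1)=4; μ^(2)=1/2; μ^(3)=-3

((1, 0, 0, 0); (1, 1, 1, 1); (0, 0, 0, 2))


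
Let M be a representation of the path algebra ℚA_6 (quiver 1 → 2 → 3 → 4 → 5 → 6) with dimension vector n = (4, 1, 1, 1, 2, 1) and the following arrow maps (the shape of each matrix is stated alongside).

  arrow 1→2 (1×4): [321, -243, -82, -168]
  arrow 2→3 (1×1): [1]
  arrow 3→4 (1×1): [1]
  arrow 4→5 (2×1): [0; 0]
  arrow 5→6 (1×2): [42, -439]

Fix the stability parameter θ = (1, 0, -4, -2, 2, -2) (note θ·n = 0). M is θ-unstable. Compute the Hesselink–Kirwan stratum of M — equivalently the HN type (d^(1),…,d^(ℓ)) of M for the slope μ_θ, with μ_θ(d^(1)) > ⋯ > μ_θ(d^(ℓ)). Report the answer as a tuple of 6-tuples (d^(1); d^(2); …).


Interval decomposition of M: I[1,1]^3, I[1,4], I[5,5], I[5,6].
HN type (ℓ=4): μ^(1)=2; μ^(2)=1; μ^(3)=0; μ^(4)=-5/4

((0, 0, 0, 0, 1, 0); (3, 0, 0, 0, 0, 0); (0, 0, 0, 0, 1, 1); (1, 1, 1, 1, 0, 0))


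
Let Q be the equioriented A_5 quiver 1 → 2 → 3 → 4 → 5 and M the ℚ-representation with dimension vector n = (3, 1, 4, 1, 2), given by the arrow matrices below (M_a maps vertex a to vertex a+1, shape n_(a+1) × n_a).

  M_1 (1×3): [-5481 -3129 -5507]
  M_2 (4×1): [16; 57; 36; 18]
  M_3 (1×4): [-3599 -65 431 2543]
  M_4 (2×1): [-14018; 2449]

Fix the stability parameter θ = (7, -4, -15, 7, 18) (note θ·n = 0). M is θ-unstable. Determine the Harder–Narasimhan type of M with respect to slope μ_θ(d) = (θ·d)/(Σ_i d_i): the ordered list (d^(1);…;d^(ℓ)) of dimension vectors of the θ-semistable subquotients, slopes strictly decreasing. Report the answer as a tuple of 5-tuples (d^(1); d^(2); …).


Interval decomposition of M: I[1,1]^2, I[1,5], I[3,3]^3, I[5,5].
HN type (ℓ=4): μ^(1)=18; μ^(2)=7; μ^(3)=-4; μ^(4)=-15

((0, 0, 0, 0, 2); (2, 0, 0, 1, 0); (1, 1, 1, 0, 0); (0, 0, 3, 0, 0))


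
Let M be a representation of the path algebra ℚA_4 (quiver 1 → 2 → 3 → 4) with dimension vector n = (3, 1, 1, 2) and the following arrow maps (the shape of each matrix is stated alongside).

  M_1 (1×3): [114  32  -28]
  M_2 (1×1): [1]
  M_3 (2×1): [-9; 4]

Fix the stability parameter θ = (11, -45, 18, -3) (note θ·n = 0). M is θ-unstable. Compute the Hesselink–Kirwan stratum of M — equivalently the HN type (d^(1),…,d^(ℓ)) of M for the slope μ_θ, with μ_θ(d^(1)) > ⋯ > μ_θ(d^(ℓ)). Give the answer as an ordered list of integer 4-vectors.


Barcode: M ≅ I[1,1]^2, I[1,4], I[4,4]. HN layers by μ_θ (4 steps, strictly decreasing):
  μ^(1)=11; μ^(2)=15/2; μ^(3)=-3; μ^(4)=-17

((2, 0, 0, 0); (0, 0, 1, 1); (0, 0, 0, 1); (1, 1, 0, 0))


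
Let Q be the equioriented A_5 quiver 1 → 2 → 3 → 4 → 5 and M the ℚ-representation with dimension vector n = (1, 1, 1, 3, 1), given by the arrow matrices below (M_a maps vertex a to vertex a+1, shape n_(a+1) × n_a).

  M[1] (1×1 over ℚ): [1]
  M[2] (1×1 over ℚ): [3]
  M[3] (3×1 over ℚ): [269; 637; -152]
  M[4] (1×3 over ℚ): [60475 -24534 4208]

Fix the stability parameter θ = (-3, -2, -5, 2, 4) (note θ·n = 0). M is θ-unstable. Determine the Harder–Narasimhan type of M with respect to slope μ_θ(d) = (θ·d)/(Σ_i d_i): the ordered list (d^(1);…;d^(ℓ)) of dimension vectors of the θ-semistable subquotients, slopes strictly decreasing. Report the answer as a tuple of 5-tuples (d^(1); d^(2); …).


Barcode: M ≅ I[1,5], I[4,4]^2. HN layers by μ_θ (3 steps, strictly decreasing):
  μ^(1)=4; μ^(2)=2; μ^(3)=-10/3

((0, 0, 0, 0, 1); (0, 0, 0, 3, 0); (1, 1, 1, 0, 0))


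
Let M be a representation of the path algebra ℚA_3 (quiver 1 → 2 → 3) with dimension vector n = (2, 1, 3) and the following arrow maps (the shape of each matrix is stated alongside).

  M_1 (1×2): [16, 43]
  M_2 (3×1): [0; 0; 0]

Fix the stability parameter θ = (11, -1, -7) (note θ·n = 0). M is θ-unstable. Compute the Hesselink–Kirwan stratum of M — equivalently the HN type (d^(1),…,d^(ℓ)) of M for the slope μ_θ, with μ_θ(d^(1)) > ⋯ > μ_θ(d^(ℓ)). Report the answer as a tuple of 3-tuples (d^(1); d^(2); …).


Barcode: M ≅ I[1,1], I[1,2], I[3,3]^3. HN layers by μ_θ (3 steps, strictly decreasing):
  μ^(1)=11; μ^(2)=5; μ^(3)=-7

((1, 0, 0); (1, 1, 0); (0, 0, 3))


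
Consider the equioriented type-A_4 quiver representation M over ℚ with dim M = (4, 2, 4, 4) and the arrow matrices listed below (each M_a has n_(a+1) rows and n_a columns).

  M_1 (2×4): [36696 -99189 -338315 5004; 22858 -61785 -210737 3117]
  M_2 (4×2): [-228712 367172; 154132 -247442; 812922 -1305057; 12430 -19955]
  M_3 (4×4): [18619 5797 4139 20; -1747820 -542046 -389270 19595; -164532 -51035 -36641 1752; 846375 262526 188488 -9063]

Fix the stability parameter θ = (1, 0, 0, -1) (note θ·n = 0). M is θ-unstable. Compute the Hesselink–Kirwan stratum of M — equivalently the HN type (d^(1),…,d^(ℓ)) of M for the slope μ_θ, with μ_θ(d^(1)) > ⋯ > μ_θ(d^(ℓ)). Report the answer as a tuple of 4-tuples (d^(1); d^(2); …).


Barcode: M ≅ I[1,1]^2, I[1,2], I[1,4], I[3,4]^3. HN layers by μ_θ (4 steps, strictly decreasing):
  μ^(1)=1; μ^(2)=1/2; μ^(3)=0; μ^(4)=-1/2

((2, 0, 0, 0); (1, 1, 0, 0); (1, 1, 1, 1); (0, 0, 3, 3))


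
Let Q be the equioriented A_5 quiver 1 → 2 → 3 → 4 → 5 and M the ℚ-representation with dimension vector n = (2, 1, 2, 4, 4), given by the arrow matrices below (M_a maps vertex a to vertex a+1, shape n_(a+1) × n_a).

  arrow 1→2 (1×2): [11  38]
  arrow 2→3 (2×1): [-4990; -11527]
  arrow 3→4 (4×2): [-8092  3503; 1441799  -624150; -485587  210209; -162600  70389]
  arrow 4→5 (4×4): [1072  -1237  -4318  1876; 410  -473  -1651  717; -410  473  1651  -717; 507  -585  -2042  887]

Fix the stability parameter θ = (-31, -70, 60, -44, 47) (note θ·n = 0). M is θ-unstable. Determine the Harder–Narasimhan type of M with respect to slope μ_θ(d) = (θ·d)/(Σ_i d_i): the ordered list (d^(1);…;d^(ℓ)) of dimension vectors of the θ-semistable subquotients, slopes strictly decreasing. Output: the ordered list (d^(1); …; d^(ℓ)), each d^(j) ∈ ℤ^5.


Via rank(M_{q-1}∘⋯∘M_p): M ≅ I[1,1], I[1,5], I[3,5], I[4,4], I[4,5], I[5,5].
μ_θ-semistable layers: μ^(1)=47; μ^(2)=8; μ^(3)=-31; μ^(4)=-44; μ^(5)=-101/2

((0, 0, 0, 0, 4); (0, 0, 2, 2, 0); (1, 0, 0, 0, 0); (0, 0, 0, 2, 0); (1, 1, 0, 0, 0))


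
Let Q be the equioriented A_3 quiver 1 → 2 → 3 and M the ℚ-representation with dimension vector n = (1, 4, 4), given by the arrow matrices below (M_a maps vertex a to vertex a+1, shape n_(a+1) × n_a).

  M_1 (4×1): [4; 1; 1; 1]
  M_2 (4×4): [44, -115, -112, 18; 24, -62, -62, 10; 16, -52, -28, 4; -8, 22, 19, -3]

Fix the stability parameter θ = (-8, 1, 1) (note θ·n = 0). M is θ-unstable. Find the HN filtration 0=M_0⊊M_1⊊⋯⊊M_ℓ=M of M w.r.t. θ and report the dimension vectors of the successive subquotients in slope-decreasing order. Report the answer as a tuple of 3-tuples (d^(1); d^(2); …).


Via rank(M_{q-1}∘⋯∘M_p): M ≅ I[1,3], I[2,2]^2, I[2,3], I[3,3]^2.
μ_θ-semistable layers: μ^(1)=1; μ^(2)=-8

((0, 4, 4); (1, 0, 0))


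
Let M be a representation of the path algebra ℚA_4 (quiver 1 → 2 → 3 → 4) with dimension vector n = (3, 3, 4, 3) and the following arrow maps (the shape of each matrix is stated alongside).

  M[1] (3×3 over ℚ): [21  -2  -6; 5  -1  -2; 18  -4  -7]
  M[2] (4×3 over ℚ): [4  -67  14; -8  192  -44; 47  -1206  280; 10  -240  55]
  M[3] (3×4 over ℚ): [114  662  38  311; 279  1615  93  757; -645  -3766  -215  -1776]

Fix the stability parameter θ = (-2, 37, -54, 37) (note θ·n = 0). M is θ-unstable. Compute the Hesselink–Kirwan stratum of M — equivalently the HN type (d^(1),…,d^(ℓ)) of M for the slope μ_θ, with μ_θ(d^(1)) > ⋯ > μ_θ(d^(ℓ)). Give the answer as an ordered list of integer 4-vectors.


Via rank(M_{q-1}∘⋯∘M_p): M ≅ I[1,3], I[1,4]^2, I[3,4].
μ_θ-semistable layers: μ^(1)=37; μ^(2)=-19/3; μ^(3)=-54

((0, 0, 0, 3); (3, 3, 3, 0); (0, 0, 1, 0))


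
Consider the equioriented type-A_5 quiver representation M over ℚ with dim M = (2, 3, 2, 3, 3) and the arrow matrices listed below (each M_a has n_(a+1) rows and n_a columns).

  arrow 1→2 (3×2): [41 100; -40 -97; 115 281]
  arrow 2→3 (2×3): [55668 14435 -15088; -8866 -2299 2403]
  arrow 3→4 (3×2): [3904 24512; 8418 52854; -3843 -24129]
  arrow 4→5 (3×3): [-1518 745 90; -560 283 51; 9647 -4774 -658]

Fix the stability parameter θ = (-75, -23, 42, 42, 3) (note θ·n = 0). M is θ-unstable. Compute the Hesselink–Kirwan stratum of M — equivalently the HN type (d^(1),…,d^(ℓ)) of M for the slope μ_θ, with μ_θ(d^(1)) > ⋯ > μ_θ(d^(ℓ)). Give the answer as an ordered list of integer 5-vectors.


Via rank(M_{q-1}∘⋯∘M_p): M ≅ I[1,3], I[1,5], I[2,2], I[4,5]^2.
μ_θ-semistable layers: μ^(1)=42; μ^(2)=29; μ^(3)=45/2; μ^(4)=-23; μ^(5)=-75

((0, 0, 1, 0, 0); (0, 0, 1, 1, 1); (0, 0, 0, 2, 2); (0, 3, 0, 0, 0); (2, 0, 0, 0, 0))


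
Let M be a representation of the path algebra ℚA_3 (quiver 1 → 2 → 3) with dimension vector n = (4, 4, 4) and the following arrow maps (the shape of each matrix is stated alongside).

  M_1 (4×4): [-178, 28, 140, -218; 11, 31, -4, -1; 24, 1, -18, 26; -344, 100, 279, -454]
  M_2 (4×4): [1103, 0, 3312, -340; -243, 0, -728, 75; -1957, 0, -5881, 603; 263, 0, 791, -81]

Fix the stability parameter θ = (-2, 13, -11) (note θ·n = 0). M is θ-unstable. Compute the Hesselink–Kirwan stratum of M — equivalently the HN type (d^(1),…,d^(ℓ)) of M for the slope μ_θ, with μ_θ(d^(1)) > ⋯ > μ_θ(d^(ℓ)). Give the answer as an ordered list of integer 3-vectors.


Via rank(M_{q-1}∘⋯∘M_p): M ≅ I[1,2], I[1,3]^3, I[3,3].
μ_θ-semistable layers: μ^(1)=13; μ^(2)=1; μ^(3)=-2; μ^(4)=-11

((0, 1, 0); (0, 3, 3); (4, 0, 0); (0, 0, 1))


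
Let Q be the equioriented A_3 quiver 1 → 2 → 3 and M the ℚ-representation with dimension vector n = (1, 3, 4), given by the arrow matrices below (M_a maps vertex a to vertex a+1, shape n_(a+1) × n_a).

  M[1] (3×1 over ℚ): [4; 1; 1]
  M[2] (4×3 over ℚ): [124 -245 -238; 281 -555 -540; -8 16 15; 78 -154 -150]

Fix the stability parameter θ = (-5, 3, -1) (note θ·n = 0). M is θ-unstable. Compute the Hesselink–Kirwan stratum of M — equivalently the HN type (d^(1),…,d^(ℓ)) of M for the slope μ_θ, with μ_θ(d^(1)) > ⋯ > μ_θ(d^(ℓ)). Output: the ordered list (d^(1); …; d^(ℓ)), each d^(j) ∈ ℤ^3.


Barcode: M ≅ I[1,3], I[2,3]^2, I[3,3]. HN layers by μ_θ (3 steps, strictly decreasing):
  μ^(1)=1; μ^(2)=-1; μ^(3)=-5

((0, 3, 3); (0, 0, 1); (1, 0, 0))


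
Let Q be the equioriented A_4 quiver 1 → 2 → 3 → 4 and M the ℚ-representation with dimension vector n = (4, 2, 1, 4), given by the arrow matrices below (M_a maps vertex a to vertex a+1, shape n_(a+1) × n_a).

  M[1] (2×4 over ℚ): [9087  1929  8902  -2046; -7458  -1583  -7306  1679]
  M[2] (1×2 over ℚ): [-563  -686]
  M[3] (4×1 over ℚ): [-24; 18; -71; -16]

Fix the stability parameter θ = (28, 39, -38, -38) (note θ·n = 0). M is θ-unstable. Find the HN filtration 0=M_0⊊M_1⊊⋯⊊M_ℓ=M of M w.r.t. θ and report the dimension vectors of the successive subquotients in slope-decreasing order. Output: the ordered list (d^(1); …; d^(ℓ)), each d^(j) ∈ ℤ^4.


Interval decomposition of M: I[1,1]^2, I[1,2], I[1,4], I[4,4]^3.
HN type (ℓ=4): μ^(1)=39; μ^(2)=28; μ^(3)=-9/4; μ^(4)=-38

((0, 1, 0, 0); (3, 0, 0, 0); (1, 1, 1, 1); (0, 0, 0, 3))


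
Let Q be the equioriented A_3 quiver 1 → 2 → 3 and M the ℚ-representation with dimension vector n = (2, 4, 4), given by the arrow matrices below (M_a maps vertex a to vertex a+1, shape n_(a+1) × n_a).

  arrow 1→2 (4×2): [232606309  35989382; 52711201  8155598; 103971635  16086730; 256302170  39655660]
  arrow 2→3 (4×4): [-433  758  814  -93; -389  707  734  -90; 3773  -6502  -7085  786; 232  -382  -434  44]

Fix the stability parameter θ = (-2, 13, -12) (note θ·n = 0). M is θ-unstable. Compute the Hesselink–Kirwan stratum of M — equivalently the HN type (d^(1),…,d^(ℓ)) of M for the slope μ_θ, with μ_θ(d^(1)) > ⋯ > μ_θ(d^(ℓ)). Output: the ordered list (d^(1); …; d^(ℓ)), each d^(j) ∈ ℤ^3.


Barcode: M ≅ I[1,1], I[1,3], I[2,2], I[2,3]^2, I[3,3]. HN layers by μ_θ (4 steps, strictly decreasing):
  μ^(1)=13; μ^(2)=1/2; μ^(3)=-2; μ^(4)=-12

((0, 1, 0); (0, 3, 3); (2, 0, 0); (0, 0, 1))


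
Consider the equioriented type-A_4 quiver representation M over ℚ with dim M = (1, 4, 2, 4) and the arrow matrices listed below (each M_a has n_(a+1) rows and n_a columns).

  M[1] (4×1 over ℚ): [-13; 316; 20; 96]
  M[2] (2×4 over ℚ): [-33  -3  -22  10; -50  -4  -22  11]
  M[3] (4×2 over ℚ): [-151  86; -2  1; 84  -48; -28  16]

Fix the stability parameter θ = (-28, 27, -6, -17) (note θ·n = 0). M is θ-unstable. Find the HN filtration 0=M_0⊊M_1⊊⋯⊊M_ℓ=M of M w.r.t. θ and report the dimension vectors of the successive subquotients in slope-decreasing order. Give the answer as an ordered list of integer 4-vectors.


Barcode: M ≅ I[1,4], I[2,2]^2, I[2,4], I[4,4]^2. HN layers by μ_θ (4 steps, strictly decreasing):
  μ^(1)=27; μ^(2)=4/3; μ^(3)=-17; μ^(4)=-28

((0, 2, 0, 0); (0, 2, 2, 2); (0, 0, 0, 2); (1, 0, 0, 0))


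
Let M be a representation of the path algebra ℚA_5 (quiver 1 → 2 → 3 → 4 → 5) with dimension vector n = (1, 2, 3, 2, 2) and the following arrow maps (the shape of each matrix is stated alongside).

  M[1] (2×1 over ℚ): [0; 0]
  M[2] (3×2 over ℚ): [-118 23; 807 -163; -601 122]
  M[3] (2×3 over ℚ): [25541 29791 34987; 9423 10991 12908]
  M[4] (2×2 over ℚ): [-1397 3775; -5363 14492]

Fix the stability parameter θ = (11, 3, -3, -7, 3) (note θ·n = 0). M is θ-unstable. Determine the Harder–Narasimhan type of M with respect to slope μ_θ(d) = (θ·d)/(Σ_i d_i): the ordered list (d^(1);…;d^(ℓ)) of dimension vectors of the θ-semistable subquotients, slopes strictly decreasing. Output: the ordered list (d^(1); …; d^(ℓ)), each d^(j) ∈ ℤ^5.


Barcode: M ≅ I[1,1], I[2,5]^2, I[3,3]. HN layers by μ_θ (4 steps, strictly decreasing):
  μ^(1)=11; μ^(2)=3; μ^(3)=-7/3; μ^(4)=-3

((1, 0, 0, 0, 0); (0, 0, 0, 0, 2); (0, 2, 2, 2, 0); (0, 0, 1, 0, 0))


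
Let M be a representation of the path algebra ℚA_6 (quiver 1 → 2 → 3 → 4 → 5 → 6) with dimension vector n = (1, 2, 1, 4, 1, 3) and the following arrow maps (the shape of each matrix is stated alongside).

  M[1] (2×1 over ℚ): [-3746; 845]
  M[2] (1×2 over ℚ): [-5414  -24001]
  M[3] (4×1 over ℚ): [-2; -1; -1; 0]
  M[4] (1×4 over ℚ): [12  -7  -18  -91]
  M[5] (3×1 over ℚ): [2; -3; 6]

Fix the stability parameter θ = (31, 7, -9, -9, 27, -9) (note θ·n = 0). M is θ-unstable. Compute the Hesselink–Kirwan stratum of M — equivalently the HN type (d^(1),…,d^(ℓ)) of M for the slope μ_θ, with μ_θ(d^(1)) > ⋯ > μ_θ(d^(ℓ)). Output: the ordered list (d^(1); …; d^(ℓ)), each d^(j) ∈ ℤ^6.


Interval decomposition of M: I[1,6], I[2,2], I[4,4]^3, I[6,6]^2.
HN type (ℓ=4): μ^(1)=9; μ^(2)=7; μ^(3)=5; μ^(4)=-9

((0, 0, 0, 0, 1, 1); (0, 1, 0, 0, 0, 0); (1, 1, 1, 1, 0, 0); (0, 0, 0, 3, 0, 2))


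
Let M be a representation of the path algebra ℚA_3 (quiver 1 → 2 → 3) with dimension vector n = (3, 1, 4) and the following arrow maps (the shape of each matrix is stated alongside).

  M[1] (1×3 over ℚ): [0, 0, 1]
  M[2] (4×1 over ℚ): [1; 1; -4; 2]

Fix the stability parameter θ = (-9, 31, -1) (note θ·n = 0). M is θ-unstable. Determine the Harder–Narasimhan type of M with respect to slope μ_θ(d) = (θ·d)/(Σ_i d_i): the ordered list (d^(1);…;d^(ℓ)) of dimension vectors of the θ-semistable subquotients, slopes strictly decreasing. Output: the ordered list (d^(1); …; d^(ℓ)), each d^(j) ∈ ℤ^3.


Via rank(M_{q-1}∘⋯∘M_p): M ≅ I[1,1]^2, I[1,3], I[3,3]^3.
μ_θ-semistable layers: μ^(1)=15; μ^(2)=-1; μ^(3)=-9

((0, 1, 1); (0, 0, 3); (3, 0, 0))


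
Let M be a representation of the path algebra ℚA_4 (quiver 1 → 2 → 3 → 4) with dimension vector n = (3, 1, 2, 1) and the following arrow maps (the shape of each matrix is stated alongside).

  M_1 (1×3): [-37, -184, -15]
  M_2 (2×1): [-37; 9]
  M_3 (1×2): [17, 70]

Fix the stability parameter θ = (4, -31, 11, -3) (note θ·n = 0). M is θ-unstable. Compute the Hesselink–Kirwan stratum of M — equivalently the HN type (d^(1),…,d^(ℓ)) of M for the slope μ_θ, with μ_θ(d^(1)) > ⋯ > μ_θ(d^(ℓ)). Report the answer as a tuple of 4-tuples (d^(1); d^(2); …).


Barcode: M ≅ I[1,1]^2, I[1,4], I[3,3]. HN layers by μ_θ (3 steps, strictly decreasing):
  μ^(1)=11; μ^(2)=4; μ^(3)=-27/2

((0, 0, 1, 0); (2, 0, 1, 1); (1, 1, 0, 0))


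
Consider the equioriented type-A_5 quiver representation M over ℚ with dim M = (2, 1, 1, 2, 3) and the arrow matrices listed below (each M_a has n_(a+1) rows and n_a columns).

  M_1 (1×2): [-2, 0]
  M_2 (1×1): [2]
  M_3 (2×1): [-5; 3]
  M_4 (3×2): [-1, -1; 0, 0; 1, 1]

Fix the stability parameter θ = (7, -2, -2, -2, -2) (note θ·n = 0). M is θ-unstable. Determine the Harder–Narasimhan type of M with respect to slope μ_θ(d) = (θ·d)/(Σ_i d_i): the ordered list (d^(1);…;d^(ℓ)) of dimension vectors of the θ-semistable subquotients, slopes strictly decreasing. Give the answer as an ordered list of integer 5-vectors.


Barcode: M ≅ I[1,1], I[1,5], I[4,4], I[5,5]^2. HN layers by μ_θ (3 steps, strictly decreasing):
  μ^(1)=7; μ^(2)=-1/5; μ^(3)=-2

((1, 0, 0, 0, 0); (1, 1, 1, 1, 1); (0, 0, 0, 1, 2))


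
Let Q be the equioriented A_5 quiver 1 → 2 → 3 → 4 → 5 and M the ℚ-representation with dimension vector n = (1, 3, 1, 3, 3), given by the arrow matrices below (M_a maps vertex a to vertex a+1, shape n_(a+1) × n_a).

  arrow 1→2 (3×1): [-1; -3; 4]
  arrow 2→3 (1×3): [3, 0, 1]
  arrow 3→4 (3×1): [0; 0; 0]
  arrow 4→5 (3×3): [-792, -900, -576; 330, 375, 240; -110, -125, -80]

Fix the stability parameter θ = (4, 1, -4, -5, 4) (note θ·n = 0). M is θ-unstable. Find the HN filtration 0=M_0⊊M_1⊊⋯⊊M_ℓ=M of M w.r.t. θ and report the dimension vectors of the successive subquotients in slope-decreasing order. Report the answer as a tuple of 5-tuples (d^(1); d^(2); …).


Via rank(M_{q-1}∘⋯∘M_p): M ≅ I[1,3], I[2,2]^2, I[4,4]^2, I[4,5], I[5,5]^2.
μ_θ-semistable layers: μ^(1)=4; μ^(2)=1; μ^(3)=1/3; μ^(4)=-5

((0, 0, 0, 0, 3); (0, 2, 0, 0, 0); (1, 1, 1, 0, 0); (0, 0, 0, 3, 0))


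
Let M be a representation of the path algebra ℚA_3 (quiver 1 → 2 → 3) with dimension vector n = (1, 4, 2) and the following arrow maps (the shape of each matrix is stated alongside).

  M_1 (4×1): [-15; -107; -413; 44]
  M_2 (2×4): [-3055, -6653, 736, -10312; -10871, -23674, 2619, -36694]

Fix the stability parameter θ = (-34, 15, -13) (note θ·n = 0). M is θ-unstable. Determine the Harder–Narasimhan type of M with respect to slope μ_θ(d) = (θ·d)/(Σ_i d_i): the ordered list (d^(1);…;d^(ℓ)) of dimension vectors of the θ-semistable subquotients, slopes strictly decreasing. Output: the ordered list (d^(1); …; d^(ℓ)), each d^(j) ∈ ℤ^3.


Barcode: M ≅ I[1,2], I[2,2], I[2,3]^2. HN layers by μ_θ (3 steps, strictly decreasing):
  μ^(1)=15; μ^(2)=1; μ^(3)=-34

((0, 2, 0); (0, 2, 2); (1, 0, 0))


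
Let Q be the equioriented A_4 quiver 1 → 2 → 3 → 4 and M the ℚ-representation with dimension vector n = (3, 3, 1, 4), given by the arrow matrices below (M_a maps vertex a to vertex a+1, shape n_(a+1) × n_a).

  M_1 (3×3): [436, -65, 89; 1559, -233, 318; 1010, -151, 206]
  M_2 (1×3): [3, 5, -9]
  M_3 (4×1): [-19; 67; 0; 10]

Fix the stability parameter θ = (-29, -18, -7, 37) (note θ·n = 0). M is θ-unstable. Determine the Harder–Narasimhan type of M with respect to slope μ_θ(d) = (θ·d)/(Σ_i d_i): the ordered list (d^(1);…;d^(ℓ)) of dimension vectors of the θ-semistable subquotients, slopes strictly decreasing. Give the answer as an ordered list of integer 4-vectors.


Interval decomposition of M: I[1,2]^2, I[1,4], I[4,4]^3.
HN type (ℓ=4): μ^(1)=37; μ^(2)=-7; μ^(3)=-18; μ^(4)=-29

((0, 0, 0, 4); (0, 0, 1, 0); (0, 3, 0, 0); (3, 0, 0, 0))


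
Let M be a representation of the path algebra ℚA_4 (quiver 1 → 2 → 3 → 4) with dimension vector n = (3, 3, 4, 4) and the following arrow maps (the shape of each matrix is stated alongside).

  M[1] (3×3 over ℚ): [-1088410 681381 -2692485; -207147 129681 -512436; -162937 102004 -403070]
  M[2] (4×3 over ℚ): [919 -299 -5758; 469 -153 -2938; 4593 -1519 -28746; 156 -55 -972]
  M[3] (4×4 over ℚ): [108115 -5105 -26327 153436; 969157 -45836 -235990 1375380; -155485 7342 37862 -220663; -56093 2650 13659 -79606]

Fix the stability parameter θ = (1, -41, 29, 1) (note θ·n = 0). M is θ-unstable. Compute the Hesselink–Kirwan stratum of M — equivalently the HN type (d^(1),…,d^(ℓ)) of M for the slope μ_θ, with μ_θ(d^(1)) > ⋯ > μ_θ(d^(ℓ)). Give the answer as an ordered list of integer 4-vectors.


Interval decomposition of M: I[1,2], I[1,4]^2, I[3,4]^2.
HN type (ℓ=2): μ^(1)=15; μ^(2)=-20

((0, 0, 4, 4); (3, 3, 0, 0))


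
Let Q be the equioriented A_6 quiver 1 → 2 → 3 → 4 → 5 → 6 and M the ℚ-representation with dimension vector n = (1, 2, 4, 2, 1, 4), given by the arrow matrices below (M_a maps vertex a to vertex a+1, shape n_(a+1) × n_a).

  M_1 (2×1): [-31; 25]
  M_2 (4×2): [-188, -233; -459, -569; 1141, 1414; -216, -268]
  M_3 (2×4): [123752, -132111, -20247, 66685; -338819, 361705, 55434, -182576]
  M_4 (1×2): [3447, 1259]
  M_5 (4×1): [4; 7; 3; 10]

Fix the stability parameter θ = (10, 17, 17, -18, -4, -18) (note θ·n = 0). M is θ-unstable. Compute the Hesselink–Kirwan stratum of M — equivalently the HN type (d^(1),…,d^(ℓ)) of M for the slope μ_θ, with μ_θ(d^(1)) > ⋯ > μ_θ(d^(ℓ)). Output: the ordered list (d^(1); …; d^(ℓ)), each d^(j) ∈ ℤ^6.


Via rank(M_{q-1}∘⋯∘M_p): M ≅ I[1,4], I[2,6], I[3,3]^2, I[6,6]^3.
μ_θ-semistable layers: μ^(1)=17; μ^(2)=13/2; μ^(3)=-6/5; μ^(4)=-18

((0, 0, 2, 0, 0, 0); (1, 1, 1, 1, 0, 0); (0, 1, 1, 1, 1, 1); (0, 0, 0, 0, 0, 3))


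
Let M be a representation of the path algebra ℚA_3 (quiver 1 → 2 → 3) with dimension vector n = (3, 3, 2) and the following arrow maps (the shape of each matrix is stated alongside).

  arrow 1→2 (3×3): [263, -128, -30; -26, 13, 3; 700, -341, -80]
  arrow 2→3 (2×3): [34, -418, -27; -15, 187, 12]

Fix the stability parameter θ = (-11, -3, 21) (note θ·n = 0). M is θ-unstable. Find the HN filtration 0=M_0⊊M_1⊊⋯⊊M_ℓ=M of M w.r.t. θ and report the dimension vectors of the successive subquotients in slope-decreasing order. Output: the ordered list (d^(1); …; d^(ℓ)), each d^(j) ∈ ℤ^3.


Via rank(M_{q-1}∘⋯∘M_p): M ≅ I[1,2], I[1,3]^2.
μ_θ-semistable layers: μ^(1)=21; μ^(2)=-3; μ^(3)=-11

((0, 0, 2); (0, 3, 0); (3, 0, 0))


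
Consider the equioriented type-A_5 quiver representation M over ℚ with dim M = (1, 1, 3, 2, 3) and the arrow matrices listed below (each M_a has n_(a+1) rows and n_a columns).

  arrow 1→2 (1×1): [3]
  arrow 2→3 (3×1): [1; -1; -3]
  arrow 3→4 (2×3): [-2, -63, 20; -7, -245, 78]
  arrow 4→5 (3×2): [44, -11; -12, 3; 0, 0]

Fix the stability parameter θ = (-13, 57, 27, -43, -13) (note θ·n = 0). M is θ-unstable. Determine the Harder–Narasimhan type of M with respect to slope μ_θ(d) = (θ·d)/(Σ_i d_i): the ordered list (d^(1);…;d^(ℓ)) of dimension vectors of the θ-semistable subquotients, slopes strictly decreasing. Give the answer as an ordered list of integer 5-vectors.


Interval decomposition of M: I[1,4], I[3,3], I[3,5], I[5,5]^2.
HN type (ℓ=4): μ^(1)=27; μ^(2)=41/3; μ^(3)=-29/3; μ^(4)=-13

((0, 0, 1, 0, 0); (0, 1, 1, 1, 0); (0, 0, 1, 1, 1); (1, 0, 0, 0, 2))


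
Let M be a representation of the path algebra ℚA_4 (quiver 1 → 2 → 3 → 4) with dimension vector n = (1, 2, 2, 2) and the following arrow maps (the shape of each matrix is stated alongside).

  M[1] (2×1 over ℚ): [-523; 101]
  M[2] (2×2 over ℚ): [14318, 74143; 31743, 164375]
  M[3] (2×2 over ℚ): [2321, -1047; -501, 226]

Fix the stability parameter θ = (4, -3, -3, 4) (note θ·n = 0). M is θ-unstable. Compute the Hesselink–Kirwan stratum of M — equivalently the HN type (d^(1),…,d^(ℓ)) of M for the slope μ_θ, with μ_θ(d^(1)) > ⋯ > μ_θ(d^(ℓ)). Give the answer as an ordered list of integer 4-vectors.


Barcode: M ≅ I[1,4], I[2,4]. HN layers by μ_θ (3 steps, strictly decreasing):
  μ^(1)=4; μ^(2)=-2/3; μ^(3)=-3

((0, 0, 0, 2); (1, 1, 1, 0); (0, 1, 1, 0))


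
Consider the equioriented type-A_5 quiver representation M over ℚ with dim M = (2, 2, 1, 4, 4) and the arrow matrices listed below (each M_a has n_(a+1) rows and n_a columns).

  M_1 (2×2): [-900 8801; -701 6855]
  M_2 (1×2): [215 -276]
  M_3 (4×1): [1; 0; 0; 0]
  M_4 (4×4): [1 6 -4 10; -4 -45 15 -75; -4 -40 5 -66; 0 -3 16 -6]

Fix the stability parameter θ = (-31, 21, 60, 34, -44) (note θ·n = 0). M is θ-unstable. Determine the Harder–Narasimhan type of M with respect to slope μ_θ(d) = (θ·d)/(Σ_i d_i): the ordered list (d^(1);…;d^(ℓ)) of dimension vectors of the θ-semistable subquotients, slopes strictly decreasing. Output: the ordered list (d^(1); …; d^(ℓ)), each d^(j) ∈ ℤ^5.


Barcode: M ≅ I[1,2], I[1,5], I[4,5]^3. HN layers by μ_θ (4 steps, strictly decreasing):
  μ^(1)=21; μ^(2)=71/4; μ^(3)=-5; μ^(4)=-31

((0, 1, 0, 0, 0); (0, 1, 1, 1, 1); (0, 0, 0, 3, 3); (2, 0, 0, 0, 0))


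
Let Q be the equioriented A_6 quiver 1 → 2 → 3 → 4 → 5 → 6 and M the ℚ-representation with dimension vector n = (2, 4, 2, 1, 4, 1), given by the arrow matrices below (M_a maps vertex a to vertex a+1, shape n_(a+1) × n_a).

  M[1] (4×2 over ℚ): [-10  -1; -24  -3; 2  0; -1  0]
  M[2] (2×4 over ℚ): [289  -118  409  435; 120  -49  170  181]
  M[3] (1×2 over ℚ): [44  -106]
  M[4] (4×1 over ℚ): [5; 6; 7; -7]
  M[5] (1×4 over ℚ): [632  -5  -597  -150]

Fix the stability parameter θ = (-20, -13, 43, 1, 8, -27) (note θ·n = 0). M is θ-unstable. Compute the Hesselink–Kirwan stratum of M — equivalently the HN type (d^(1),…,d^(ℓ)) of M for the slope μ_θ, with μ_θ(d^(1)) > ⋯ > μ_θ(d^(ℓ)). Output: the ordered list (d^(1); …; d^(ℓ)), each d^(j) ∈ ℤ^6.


Barcode: M ≅ I[1,2], I[1,6], I[2,2], I[2,3], I[5,5]^3. HN layers by μ_θ (5 steps, strictly decreasing):
  μ^(1)=43; μ^(2)=8; μ^(3)=25/4; μ^(4)=-13; μ^(5)=-20

((0, 0, 1, 0, 0, 0); (0, 0, 0, 0, 3, 0); (0, 0, 1, 1, 1, 1); (0, 4, 0, 0, 0, 0); (2, 0, 0, 0, 0, 0))


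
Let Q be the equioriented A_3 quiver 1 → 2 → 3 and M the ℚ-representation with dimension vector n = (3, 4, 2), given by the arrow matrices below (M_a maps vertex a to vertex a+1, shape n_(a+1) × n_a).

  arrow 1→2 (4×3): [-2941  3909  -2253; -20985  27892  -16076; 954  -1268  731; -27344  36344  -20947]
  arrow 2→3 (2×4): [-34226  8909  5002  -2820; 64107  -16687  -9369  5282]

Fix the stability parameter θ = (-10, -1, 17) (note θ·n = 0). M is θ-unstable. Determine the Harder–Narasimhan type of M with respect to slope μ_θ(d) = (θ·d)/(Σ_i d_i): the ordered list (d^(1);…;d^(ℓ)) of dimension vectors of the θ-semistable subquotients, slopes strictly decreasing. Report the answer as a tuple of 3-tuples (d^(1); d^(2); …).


Interval decomposition of M: I[1,2], I[1,3]^2, I[2,2].
HN type (ℓ=3): μ^(1)=17; μ^(2)=-1; μ^(3)=-10

((0, 0, 2); (0, 4, 0); (3, 0, 0))


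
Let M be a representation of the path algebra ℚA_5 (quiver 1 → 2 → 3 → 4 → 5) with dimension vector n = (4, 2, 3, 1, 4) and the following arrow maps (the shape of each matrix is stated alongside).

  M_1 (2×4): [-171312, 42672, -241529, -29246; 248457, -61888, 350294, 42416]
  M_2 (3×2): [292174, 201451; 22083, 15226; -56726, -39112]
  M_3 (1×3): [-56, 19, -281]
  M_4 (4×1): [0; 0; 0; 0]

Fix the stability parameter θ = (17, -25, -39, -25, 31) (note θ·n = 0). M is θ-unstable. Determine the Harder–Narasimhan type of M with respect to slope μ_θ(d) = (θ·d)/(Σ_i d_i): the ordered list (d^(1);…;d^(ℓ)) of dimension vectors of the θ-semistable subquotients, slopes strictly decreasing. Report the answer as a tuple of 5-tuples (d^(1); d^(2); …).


Via rank(M_{q-1}∘⋯∘M_p): M ≅ I[1,1]^2, I[1,3], I[1,4], I[3,3], I[5,5]^4.
μ_θ-semistable layers: μ^(1)=31; μ^(2)=17; μ^(3)=-47/3; μ^(4)=-18; μ^(5)=-39

((0, 0, 0, 0, 4); (2, 0, 0, 0, 0); (1, 1, 1, 0, 0); (1, 1, 1, 1, 0); (0, 0, 1, 0, 0))


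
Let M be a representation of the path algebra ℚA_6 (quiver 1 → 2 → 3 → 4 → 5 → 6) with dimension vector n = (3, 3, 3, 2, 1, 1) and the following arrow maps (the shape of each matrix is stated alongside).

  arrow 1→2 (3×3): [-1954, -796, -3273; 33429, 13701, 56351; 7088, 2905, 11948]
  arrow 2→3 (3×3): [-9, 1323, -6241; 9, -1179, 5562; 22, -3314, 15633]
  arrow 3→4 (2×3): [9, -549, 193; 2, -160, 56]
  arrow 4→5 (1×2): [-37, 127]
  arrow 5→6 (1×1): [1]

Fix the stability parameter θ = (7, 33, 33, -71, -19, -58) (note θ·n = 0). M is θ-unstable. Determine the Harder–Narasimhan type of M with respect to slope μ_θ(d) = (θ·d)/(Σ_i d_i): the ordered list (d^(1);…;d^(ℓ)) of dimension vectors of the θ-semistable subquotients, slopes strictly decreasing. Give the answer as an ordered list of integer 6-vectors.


Via rank(M_{q-1}∘⋯∘M_p): M ≅ I[1,2], I[1,4], I[1,6], I[3,3].
μ_θ-semistable layers: μ^(1)=33; μ^(2)=7; μ^(3)=1/2; μ^(4)=-25/2

((0, 1, 1, 0, 0, 0); (1, 0, 0, 0, 0, 0); (1, 1, 1, 1, 0, 0); (1, 1, 1, 1, 1, 1))


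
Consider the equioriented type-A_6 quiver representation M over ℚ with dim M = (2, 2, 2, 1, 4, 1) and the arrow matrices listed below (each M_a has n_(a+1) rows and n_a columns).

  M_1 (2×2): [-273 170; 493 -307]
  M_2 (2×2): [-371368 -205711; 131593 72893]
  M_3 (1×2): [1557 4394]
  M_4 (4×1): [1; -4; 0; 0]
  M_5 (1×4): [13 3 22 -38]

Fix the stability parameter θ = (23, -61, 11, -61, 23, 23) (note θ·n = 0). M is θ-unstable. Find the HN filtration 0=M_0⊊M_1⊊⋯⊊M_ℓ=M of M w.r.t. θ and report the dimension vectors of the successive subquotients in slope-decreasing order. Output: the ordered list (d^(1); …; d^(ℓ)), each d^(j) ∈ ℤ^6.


Via rank(M_{q-1}∘⋯∘M_p): M ≅ I[1,3], I[1,6], I[5,5]^3.
μ_θ-semistable layers: μ^(1)=23; μ^(2)=11; μ^(3)=-19; μ^(4)=-22

((0, 0, 0, 0, 4, 1); (0, 0, 1, 0, 0, 0); (1, 1, 0, 0, 0, 0); (1, 1, 1, 1, 0, 0))


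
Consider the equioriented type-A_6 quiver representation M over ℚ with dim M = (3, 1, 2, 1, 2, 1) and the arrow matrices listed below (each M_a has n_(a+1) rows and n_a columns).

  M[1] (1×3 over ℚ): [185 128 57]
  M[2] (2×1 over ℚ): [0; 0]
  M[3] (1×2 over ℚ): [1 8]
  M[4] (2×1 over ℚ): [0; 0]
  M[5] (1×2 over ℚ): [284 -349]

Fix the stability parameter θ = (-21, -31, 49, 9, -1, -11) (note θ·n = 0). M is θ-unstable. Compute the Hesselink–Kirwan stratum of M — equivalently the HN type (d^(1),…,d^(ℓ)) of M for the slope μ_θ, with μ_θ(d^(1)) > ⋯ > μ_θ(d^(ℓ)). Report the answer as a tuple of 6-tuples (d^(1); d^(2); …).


Via rank(M_{q-1}∘⋯∘M_p): M ≅ I[1,1]^2, I[1,2], I[3,3], I[3,4], I[5,5], I[5,6].
μ_θ-semistable layers: μ^(1)=49; μ^(2)=29; μ^(3)=-1; μ^(4)=-6; μ^(5)=-21; μ^(6)=-26

((0, 0, 1, 0, 0, 0); (0, 0, 1, 1, 0, 0); (0, 0, 0, 0, 1, 0); (0, 0, 0, 0, 1, 1); (2, 0, 0, 0, 0, 0); (1, 1, 0, 0, 0, 0))


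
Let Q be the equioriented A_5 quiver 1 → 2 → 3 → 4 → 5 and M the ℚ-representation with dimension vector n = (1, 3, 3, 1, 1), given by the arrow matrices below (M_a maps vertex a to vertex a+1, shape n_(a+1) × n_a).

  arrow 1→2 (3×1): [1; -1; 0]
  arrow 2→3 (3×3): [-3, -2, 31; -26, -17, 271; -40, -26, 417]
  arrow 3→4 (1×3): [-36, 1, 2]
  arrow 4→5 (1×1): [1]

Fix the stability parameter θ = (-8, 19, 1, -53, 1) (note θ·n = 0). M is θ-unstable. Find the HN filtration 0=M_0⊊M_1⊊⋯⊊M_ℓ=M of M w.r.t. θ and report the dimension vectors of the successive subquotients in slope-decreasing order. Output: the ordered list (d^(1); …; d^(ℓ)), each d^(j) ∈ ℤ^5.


Interval decomposition of M: I[1,5], I[2,3]^2.
HN type (ℓ=3): μ^(1)=10; μ^(2)=1; μ^(3)=-41/4

((0, 2, 2, 0, 0); (0, 0, 0, 0, 1); (1, 1, 1, 1, 0))


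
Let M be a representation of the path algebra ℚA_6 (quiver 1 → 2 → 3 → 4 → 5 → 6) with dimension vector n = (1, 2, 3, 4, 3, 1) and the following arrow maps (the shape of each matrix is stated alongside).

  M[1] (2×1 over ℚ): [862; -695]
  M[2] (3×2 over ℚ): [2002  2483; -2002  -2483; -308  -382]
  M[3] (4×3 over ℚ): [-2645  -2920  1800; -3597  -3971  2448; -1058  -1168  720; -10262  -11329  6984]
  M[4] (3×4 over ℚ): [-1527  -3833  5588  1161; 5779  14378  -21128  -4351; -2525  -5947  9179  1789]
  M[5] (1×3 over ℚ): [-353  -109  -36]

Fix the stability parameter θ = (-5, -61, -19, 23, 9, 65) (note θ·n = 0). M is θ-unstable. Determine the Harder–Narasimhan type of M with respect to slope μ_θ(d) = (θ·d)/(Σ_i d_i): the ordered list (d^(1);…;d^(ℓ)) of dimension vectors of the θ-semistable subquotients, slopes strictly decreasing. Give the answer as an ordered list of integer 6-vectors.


Via rank(M_{q-1}∘⋯∘M_p): M ≅ I[1,4], I[2,2], I[3,3], I[3,6], I[4,5]^2.
μ_θ-semistable layers: μ^(1)=65; μ^(2)=23; μ^(3)=16; μ^(4)=-19; μ^(5)=-33; μ^(6)=-61

((0, 0, 0, 0, 0, 1); (0, 0, 0, 1, 0, 0); (0, 0, 0, 3, 3, 0); (0, 0, 3, 0, 0, 0); (1, 1, 0, 0, 0, 0); (0, 1, 0, 0, 0, 0))


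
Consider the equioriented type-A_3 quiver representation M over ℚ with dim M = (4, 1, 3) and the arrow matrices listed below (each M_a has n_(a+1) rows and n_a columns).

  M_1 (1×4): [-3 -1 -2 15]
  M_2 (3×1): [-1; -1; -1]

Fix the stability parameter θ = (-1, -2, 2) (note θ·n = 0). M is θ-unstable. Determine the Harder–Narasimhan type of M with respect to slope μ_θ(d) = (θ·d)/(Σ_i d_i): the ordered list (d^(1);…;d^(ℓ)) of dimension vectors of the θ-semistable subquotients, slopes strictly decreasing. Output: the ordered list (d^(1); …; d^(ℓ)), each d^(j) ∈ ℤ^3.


Barcode: M ≅ I[1,1]^3, I[1,3], I[3,3]^2. HN layers by μ_θ (3 steps, strictly decreasing):
  μ^(1)=2; μ^(2)=-1; μ^(3)=-3/2

((0, 0, 3); (3, 0, 0); (1, 1, 0))


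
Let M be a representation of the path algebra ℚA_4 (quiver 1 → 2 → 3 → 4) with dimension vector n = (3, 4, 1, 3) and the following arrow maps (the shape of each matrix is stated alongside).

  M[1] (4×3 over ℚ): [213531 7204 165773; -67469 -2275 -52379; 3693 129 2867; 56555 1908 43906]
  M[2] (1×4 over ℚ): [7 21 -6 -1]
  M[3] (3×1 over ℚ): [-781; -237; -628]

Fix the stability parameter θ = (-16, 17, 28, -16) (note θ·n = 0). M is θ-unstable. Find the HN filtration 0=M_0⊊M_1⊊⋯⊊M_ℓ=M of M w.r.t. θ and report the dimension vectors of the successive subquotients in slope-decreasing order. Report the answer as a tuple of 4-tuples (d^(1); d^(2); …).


Interval decomposition of M: I[1,2]^2, I[1,4], I[2,2], I[4,4]^2.
HN type (ℓ=3): μ^(1)=17; μ^(2)=29/3; μ^(3)=-16

((0, 3, 0, 0); (0, 1, 1, 1); (3, 0, 0, 2))


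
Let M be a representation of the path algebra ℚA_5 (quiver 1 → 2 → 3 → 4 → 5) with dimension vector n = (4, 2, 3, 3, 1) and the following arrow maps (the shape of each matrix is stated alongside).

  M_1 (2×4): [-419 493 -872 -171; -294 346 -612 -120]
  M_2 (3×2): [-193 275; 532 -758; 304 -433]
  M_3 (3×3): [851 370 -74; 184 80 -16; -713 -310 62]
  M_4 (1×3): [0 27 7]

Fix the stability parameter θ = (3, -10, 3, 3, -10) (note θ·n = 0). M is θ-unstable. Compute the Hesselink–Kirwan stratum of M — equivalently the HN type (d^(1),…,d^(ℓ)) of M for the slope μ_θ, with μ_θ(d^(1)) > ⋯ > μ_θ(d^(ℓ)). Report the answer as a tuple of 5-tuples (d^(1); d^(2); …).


Barcode: M ≅ I[1,1]^2, I[1,3], I[1,5], I[3,3], I[4,4]^2. HN layers by μ_θ (3 steps, strictly decreasing):
  μ^(1)=3; μ^(2)=-4/3; μ^(3)=-7/2

((2, 0, 2, 2, 0); (0, 0, 1, 1, 1); (2, 2, 0, 0, 0))


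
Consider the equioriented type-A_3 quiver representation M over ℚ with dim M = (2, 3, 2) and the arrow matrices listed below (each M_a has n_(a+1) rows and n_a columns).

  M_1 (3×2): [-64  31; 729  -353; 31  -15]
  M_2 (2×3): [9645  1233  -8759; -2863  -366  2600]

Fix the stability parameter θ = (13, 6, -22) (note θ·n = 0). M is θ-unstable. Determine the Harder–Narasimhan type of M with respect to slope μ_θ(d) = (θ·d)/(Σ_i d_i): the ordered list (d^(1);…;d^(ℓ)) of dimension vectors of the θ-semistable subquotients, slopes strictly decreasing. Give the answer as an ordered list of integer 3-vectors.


Via rank(M_{q-1}∘⋯∘M_p): M ≅ I[1,3]^2, I[2,2].
μ_θ-semistable layers: μ^(1)=6; μ^(2)=-1

((0, 1, 0); (2, 2, 2))


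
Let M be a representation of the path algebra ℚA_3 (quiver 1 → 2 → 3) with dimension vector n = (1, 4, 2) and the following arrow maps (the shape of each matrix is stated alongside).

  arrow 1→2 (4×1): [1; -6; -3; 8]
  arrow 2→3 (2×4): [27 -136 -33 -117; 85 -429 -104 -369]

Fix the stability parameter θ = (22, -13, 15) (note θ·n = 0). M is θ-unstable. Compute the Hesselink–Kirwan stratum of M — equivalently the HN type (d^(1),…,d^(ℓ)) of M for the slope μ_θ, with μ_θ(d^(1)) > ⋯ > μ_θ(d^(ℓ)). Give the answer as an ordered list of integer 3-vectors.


Via rank(M_{q-1}∘⋯∘M_p): M ≅ I[1,3], I[2,2]^2, I[2,3].
μ_θ-semistable layers: μ^(1)=15; μ^(2)=9/2; μ^(3)=-13

((0, 0, 2); (1, 1, 0); (0, 3, 0))


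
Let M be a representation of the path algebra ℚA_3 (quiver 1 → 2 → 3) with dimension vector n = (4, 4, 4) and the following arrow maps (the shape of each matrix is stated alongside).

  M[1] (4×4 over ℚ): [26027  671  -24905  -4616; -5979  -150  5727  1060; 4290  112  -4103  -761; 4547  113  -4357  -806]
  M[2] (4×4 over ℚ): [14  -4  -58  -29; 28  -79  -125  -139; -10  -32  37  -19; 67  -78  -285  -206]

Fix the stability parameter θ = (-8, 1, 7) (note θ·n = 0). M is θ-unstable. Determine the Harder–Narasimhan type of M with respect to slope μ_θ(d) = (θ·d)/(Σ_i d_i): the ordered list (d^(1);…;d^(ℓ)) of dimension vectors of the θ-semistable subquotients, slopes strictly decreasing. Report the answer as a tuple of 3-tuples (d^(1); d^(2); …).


Barcode: M ≅ I[1,3]^4. HN layers by μ_θ (3 steps, strictly decreasing):
  μ^(1)=7; μ^(2)=1; μ^(3)=-8

((0, 0, 4); (0, 4, 0); (4, 0, 0))


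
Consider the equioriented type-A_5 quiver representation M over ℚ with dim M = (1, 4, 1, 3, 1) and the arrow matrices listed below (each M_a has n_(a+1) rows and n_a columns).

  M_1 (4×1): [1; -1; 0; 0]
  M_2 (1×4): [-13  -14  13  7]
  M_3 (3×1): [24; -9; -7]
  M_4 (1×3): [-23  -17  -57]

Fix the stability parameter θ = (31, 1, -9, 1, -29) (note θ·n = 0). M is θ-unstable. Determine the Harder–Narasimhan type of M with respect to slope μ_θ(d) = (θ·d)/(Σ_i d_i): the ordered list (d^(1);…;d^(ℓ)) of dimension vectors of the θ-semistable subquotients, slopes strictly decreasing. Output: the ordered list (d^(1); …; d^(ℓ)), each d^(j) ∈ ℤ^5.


Barcode: M ≅ I[1,4], I[2,2]^3, I[4,4], I[4,5]. HN layers by μ_θ (3 steps, strictly decreasing):
  μ^(1)=6; μ^(2)=1; μ^(3)=-14

((1, 1, 1, 1, 0); (0, 3, 0, 1, 0); (0, 0, 0, 1, 1))
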